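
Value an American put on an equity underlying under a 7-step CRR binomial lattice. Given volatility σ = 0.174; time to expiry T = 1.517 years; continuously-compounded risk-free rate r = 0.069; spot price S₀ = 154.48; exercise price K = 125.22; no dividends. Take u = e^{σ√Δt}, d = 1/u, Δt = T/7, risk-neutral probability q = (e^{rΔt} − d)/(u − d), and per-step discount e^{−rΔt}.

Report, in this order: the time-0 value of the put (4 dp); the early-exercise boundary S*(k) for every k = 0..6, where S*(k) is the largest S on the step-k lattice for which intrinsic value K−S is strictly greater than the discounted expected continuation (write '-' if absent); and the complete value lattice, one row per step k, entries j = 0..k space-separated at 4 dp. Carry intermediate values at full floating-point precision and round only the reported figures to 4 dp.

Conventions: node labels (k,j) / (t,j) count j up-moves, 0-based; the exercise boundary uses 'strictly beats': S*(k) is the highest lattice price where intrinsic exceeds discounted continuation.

price = 1.0662
boundary = - - - - 111.7270 103.0338 111.7270
tree:
1.0662
2.0902 0.3302
4.0104 0.7121 0.0538
7.4885 1.5204 0.1277 0.0000
13.4930 3.2047 0.3034 0.0000 0.0000
22.1862 6.6464 0.7207 0.0000 0.0000 0.0000
30.2030 13.4930 1.7119 0.0000 0.0000 0.0000 0.0000
37.5961 22.1862 4.0663 0.0000 0.0000 0.0000 0.0000 0.0000

Δt=0.21671  u=1.08437  d=0.92219  q=0.57266  discount=0.98516
step 7 (expiry): payoffs max(K−S,0) = 37.5961 22.1862 4.0663 0.0000 0.0000 0.0000 0.0000 0.0000
step 6: (k=6,j=0): S=95.0170, K−S=30.2030, hold=28.3445 ⇒ V=30.2030 exercise | (k=6,j=1): S=111.7270, K−S=13.4930, hold=11.6344 ⇒ V=13.4930 exercise | (k=6,j=2): S=131.3758, K−S=0.0000, hold=1.7119 ⇒ V=1.7119 continue | (k=6,j=3): S=154.4800, K−S=0.0000, hold=0.0000 ⇒ V=0.0000 continue | (k=6,j=4): S=181.6474, K−S=0.0000, hold=0.0000 ⇒ V=0.0000 continue | (k=6,j=5): S=213.5926, K−S=0.0000, hold=0.0000 ⇒ V=0.0000 continue | (k=6,j=6): S=251.1558, K−S=0.0000, hold=0.0000 ⇒ V=0.0000 continue  boundary S*=111.7270
step 5: (k=5,j=0): S=103.0338, K−S=22.1862, hold=20.3277 ⇒ V=22.1862 exercise | (k=5,j=1): S=121.1537, K−S=4.0663, hold=6.6464 ⇒ V=6.6464 continue | (k=5,j=2): S=142.4603, K−S=0.0000, hold=0.7207 ⇒ V=0.7207 continue | (k=5,j=3): S=167.5139, K−S=0.0000, hold=0.0000 ⇒ V=0.0000 continue | (k=5,j=4): S=196.9735, K−S=0.0000, hold=0.0000 ⇒ V=0.0000 continue | (k=5,j=5): S=231.6140, K−S=0.0000, hold=0.0000 ⇒ V=0.0000 continue  boundary S*=103.0338
step 4: (k=4,j=0): S=111.7270, K−S=13.4930, hold=13.0900 ⇒ V=13.4930 exercise | (k=4,j=1): S=131.3758, K−S=0.0000, hold=3.2047 ⇒ V=3.2047 continue | (k=4,j=2): S=154.4800, K−S=0.0000, hold=0.3034 ⇒ V=0.3034 continue | (k=4,j=3): S=181.6474, K−S=0.0000, hold=0.0000 ⇒ V=0.0000 continue | (k=4,j=4): S=213.5926, K−S=0.0000, hold=0.0000 ⇒ V=0.0000 continue  boundary S*=111.7270
step 3: (k=3,j=0): S=121.1537, K−S=4.0663, hold=7.4885 ⇒ V=7.4885 continue | (k=3,j=1): S=142.4603, K−S=0.0000, hold=1.5204 ⇒ V=1.5204 continue | (k=3,j=2): S=167.5139, K−S=0.0000, hold=0.1277 ⇒ V=0.1277 continue | (k=3,j=3): S=196.9735, K−S=0.0000, hold=0.0000 ⇒ V=0.0000 continue  boundary S*=-
step 2: (k=2,j=0): S=131.3758, K−S=0.0000, hold=4.0104 ⇒ V=4.0104 continue | (k=2,j=1): S=154.4800, K−S=0.0000, hold=0.7121 ⇒ V=0.7121 continue | (k=2,j=2): S=181.6474, K−S=0.0000, hold=0.0538 ⇒ V=0.0538 continue  boundary S*=-
step 1: (k=1,j=0): S=142.4603, K−S=0.0000, hold=2.0902 ⇒ V=2.0902 continue | (k=1,j=1): S=167.5139, K−S=0.0000, hold=0.3302 ⇒ V=0.3302 continue  boundary S*=-
step 0: (k=0,j=0): S=154.4800, K−S=0.0000, hold=1.0662 ⇒ V=1.0662 continue  boundary S*=-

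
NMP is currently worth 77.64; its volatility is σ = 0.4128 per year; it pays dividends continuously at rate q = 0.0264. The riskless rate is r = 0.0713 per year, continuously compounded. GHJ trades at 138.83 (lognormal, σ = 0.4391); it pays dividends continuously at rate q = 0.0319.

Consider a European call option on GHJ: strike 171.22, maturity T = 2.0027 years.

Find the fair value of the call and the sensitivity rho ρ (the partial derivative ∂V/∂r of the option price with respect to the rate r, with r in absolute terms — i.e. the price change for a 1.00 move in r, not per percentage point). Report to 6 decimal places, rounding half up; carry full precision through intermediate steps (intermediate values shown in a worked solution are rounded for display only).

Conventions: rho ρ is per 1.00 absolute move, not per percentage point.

σ√T = 0.4391·√2.0027 = 0.621400
d₁ = (ln(S/K) + (r−q+σ²/2)T) / (σ√T) = (ln(138.83/171.22) + (0.0713−0.0319+0.4391²/2)·2.0027) / 0.621400 = (-0.209699 + 0.271975) / 0.621400 = 0.100219
d₂ = d₁ − σ√T = 0.100219 − 0.621400 = -0.521181
e^{−rT} = 0.866934
e^{−qT} = 0.938112
N(d₁) = 0.539915,  N(d₂) = 0.301120
Call price V = S·e^{−qT}·N(d₁) − K·e^{−rT}·N(d₂) = 70.317476 − 44.697240 = 25.620236
ρ = K·T·e^{−rT}·N(d₂) = 89.515162

price = 25.620236
ρ = 89.515162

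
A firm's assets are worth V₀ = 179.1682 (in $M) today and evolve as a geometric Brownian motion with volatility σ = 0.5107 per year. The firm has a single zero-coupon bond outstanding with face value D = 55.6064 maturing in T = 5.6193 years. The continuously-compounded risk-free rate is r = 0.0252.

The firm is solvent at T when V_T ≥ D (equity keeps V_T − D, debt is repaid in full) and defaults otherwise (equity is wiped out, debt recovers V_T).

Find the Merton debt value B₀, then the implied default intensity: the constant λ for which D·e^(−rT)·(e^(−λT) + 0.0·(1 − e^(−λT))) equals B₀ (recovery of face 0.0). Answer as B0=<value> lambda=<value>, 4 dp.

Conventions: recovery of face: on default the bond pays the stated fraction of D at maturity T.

B0=41.1755 lambda=0.0283

Equity is a call on the firm's assets struck at D = 55.6064:
d₁ = [ln(V₀/D) + (r + σ²/2)T] / (σ√T)
   = [ln(179.1682/55.6064) + (0.0252 + 0.5·0.5107²)·5.6193] / (0.5107·√5.6193)
   = [1.170027 + 0.874404] / 1.210618 = 1.688750
d₂ = d₁ − σ√T = 1.688750 − 1.210618 = 0.478133
N(d₁) = 0.954366,  N(d₂) = 0.683722,  e^(−rT) = 0.867963
E₀ = V₀·N(d₁) − D·e^(−rT)·N(d₂)
   = 179.1682·0.954366 − 55.6064·0.867963·0.683722 = 137.992739
B₀ = V₀ − E₀ = 179.1682 − 137.992739 = 41.175461
e^(−λT) = (B₀·e^(rT)/D − 0)/(1 − 0) = (41.1755·1.152123/55.6064 − 0)/1 = 0.85312558
λ = −ln(0.85312558)/5.6193 = 0.028268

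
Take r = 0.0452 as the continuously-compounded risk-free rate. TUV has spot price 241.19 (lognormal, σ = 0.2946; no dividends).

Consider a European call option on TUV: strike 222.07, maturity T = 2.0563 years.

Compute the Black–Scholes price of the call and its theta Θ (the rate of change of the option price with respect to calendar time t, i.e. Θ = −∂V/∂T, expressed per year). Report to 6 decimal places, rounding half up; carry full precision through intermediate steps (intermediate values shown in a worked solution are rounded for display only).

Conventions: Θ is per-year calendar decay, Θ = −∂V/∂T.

price = 59.616371
Θ = -13.435057

σ√T = 0.2946·√2.0563 = 0.422451
d₁ = (ln(S/K) + (r+σ²/2)T) / (σ√T) = (ln(241.19/222.07) + (0.0452+0.2946²/2)·2.0563) / 0.422451 = (0.082592 + 0.182177) / 0.422451 = 0.626746
d₂ = d₁ − σ√T = 0.626746 − 0.422451 = 0.204296
e^{−rT} = 0.911244
N(d₁) = 0.734587,  N(d₂) = 0.580939
Call price V = S·N(d₁) − K·e^{−rT}·N(d₂) = 177.175095 − 117.558724 = 59.616371
φ(d₁) = (1/√(2π))·e^{−d₁²/2} = 0.327802
Θ = −S·φ(d₁)·σ/(2√T) − r·K·e^{−rT}·N(d₂) = −8.121403 − 5.313654 = -13.435057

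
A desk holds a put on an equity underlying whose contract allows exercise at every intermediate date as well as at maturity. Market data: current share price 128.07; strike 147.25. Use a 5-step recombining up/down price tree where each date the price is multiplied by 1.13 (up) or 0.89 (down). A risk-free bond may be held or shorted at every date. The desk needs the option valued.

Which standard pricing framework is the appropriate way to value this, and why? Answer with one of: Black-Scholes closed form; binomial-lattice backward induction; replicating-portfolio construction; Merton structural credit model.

framework: binomial-lattice backward induction

Key observation: the defining feature is the embedded early-exercise option across 5 discrete dates on the spot-128.07 tree; pricing the strike-147.25 put means working backward with an exercise test at every node.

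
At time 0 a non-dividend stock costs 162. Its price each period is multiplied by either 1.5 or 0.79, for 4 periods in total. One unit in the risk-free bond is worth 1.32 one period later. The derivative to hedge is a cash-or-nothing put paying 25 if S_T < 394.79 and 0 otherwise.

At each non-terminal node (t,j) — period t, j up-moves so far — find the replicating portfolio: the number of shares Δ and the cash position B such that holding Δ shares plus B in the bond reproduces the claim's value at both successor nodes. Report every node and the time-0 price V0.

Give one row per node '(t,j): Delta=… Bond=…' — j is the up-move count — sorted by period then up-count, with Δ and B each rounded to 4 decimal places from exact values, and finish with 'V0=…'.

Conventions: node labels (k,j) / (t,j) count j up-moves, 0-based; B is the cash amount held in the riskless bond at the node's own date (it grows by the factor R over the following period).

(0,0): Delta=-0.0401 Bond=8.6925
(1,0): Delta=-0.0880 Bond=17.6091
(1,1): Delta=-0.0315 Bond=9.3905
(2,0): Delta=0.0000 Bond=14.3480
(2,1): Delta=-0.1037 Bond=26.2653
(2,2): Delta=-0.0186 Bond=7.6849
(3,0): Delta=0.0000 Bond=18.9394
(3,1): Delta=0.0000 Bond=18.9394
(3,2): Delta=-0.1223 Bond=40.0128
(3,3): Delta=0.0000 Bond=0.0000
V0=2.2042

Arbitrage-free pricing uses the up-move probability p* = (R−d)/(u−d) = 0.7465, discounting each step at R = 1.32.
At maturity the claim pays: V(4,0)=25.0000, V(4,1)=25.0000, V(4,2)=25.0000, V(4,3)=0.0000, V(4,4)=0.0000
  t=3,j=0: stock 79.8723 → up 119.8085 (V=25.0000), down 63.0991 (V=25.0000). Price 18.9394; hedge Δ=0.0000, bond B=18.9394.
  t=3,j=1: stock 151.6563 → up 227.4845 (V=25.0000), down 119.8085 (V=25.0000). Price 18.9394; hedge Δ=0.0000, bond B=18.9394.
  t=3,j=2: stock 287.9550 → up 431.9325 (V=0.0000), down 227.4845 (V=25.0000). Price 4.8015; hedge Δ=-0.1223, bond B=40.0128.
  t=3,j=3: stock 546.7500 → up 820.1250 (V=0.0000), down 431.9325 (V=0.0000). Price 0.0000; hedge Δ=0.0000, bond B=0.0000.
  t=2,j=0: stock 101.1042 → up 151.6563 (V=18.9394), down 79.8723 (V=18.9394). Price 14.3480; hedge Δ=0.0000, bond B=14.3480.
  t=2,j=1: stock 191.9700 → up 287.9550 (V=4.8015), down 151.6563 (V=18.9394). Price 6.3529; hedge Δ=-0.1037, bond B=26.2653.
  t=2,j=2: stock 364.5000 → up 546.7500 (V=0.0000), down 287.9550 (V=4.8015). Price 0.9222; hedge Δ=-0.0186, bond B=7.6849.
  t=1,j=0: stock 127.9800 → up 191.9700 (V=6.3529), down 101.1042 (V=14.3480). Price 6.3483; hedge Δ=-0.0880, bond B=17.6091.
  t=1,j=1: stock 243.0000 → up 364.5000 (V=0.9222), down 191.9700 (V=6.3529). Price 1.7417; hedge Δ=-0.0315, bond B=9.3905.
  t=0,j=0: stock 162.0000 → up 243.0000 (V=1.7417), down 127.9800 (V=6.3483). Price 2.2042; hedge Δ=-0.0401, bond B=8.6925.
Verification: the root portfolio costs Δ(0,0)·S0 + B(0,0) = 2.2042, matching V0.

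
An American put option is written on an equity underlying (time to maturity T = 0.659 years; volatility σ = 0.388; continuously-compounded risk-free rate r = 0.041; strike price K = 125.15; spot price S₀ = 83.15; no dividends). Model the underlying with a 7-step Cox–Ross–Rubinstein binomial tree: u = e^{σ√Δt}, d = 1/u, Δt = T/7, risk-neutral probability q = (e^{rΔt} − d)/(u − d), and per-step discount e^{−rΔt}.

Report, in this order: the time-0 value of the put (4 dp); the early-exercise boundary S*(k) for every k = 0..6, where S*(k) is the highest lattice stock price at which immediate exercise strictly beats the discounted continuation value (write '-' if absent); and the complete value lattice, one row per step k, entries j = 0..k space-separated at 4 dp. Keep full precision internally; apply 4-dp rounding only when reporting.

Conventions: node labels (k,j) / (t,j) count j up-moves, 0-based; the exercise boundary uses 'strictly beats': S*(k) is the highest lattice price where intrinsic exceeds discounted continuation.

Δt=0.09414, u=1.12643, d=0.88776, q=0.48648, disc=e^(-rΔt)=0.99615
k=7 terminal: V=max(K-S,0) → 89.0135 79.2988 66.9725 51.3324 31.4878 6.3082 0.0000 0.0000
k=6: j=0 S=40.7051 intr=84.4449 cont=83.9628 V=84.4449[EX]; j=1 S=51.6480 intr=73.5020 cont=73.0199 V=73.5020[EX]; j=2 S=65.5326 intr=59.6174 cont=59.1352 V=59.6174[EX]; j=3 S=83.1500 intr=42.0000 cont=41.5179 V=42.0000[EX]; j=4 S=105.5035 intr=19.6465 cont=19.1644 V=19.6465[EX]; j=5 S=133.8663 intr=0.0000 cont=3.2269 V=3.2269[hold]; j=6 S=169.8541 intr=0.0000 cont=0.0000 V=0.0000[hold]  S*(6)=105.5035
k=5: j=0 S=45.8512 intr=79.2988 cont=78.8167 V=79.2988[EX]; j=1 S=58.1775 intr=66.9725 cont=66.4903 V=66.9725[EX]; j=2 S=73.8176 intr=51.3324 cont=50.8503 V=51.3324[EX]; j=3 S=93.6622 intr=31.4878 cont=31.0056 V=31.4878[EX]; j=4 S=118.8418 intr=6.3082 cont=11.6139 V=11.6139[hold]; j=5 S=150.7904 intr=0.0000 cont=1.6507 V=1.6507[hold]  S*(5)=93.6622
k=4: j=0 S=51.6480 intr=73.5020 cont=73.0199 V=73.5020[EX]; j=1 S=65.5326 intr=59.6174 cont=59.1352 V=59.6174[EX]; j=2 S=83.1500 intr=42.0000 cont=41.5179 V=42.0000[EX]; j=3 S=105.5035 intr=19.6465 cont=21.7355 V=21.7355[hold]; j=4 S=133.8663 intr=0.0000 cont=6.7409 V=6.7409[hold]  S*(4)=83.1500
k=3: j=0 S=58.1775 intr=66.9725 cont=66.4903 V=66.9725[EX]; j=1 S=73.8176 intr=51.3324 cont=50.8503 V=51.3324[EX]; j=2 S=93.6622 intr=31.4878 cont=32.0180 V=32.0180[hold]; j=3 S=118.8418 intr=6.3082 cont=14.3854 V=14.3854[hold]  S*(3)=73.8176
k=2: j=0 S=65.5326 intr=59.6174 cont=59.1352 V=59.6174[EX]; j=1 S=83.1500 intr=42.0000 cont=41.7748 V=42.0000[EX]; j=2 S=105.5035 intr=19.6465 cont=23.3498 V=23.3498[hold]  S*(2)=83.1500
k=1: j=0 S=73.8176 intr=51.3324 cont=50.8503 V=51.3324[EX]; j=1 S=93.6622 intr=31.4878 cont=32.8003 V=32.8003[hold]  S*(1)=73.8176
k=0: j=0 S=83.1500 intr=42.0000 cont=42.1539 V=42.1539[hold]  S*(0)=-

price = 42.1539
boundary = - 73.8176 83.1500 73.8176 83.1500 93.6622 105.5035
tree:
42.1539
51.3324 32.8003
59.6174 42.0000 23.3498
66.9725 51.3324 32.0180 14.3854
73.5020 59.6174 42.0000 21.7355 6.7409
79.2988 66.9725 51.3324 31.4878 11.6139 1.6507
84.4449 73.5020 59.6174 42.0000 19.6465 3.2269 0.0000
89.0135 79.2988 66.9725 51.3324 31.4878 6.3082 0.0000 0.0000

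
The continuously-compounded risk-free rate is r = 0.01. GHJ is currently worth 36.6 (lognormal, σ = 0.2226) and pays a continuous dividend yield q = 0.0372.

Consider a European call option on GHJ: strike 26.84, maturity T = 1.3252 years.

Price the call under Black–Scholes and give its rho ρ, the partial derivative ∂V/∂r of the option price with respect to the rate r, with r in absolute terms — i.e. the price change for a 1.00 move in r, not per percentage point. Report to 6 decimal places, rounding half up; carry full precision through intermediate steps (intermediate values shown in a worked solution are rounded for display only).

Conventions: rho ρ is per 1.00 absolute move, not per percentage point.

price = 8.916737
ρ = 29.020514

σ√T = 0.2226·√1.3252 = 0.256251
d₁ = (ln(S/K) + (r−q+σ²/2)T) / (σ√T) = (ln(36.6/26.84) + (0.01−0.0372+0.2226²/2)·1.3252) / 0.256251 = (0.310155 − 0.003213) / 0.256251 = 1.197816
d₂ = d₁ − σ√T = 1.197816 − 0.256251 = 0.941565
e^{−rT} = 0.986835
e^{−qT} = 0.951898
N(d₁) = 0.884506,  N(d₂) = 0.826792
Call price V = S·e^{−qT}·N(d₁) − K·e^{−rT}·N(d₂) = 30.815706 − 21.898969 = 8.916737
ρ = K·T·e^{−rT}·N(d₂) = 29.020514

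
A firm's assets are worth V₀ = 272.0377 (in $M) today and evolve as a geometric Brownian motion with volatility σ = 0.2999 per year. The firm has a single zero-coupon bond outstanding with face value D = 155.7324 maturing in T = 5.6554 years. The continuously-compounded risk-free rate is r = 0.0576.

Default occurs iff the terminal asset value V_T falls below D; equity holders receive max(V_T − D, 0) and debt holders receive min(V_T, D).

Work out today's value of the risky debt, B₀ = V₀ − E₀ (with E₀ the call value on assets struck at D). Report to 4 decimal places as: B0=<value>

With assets at 272.0377 and a single debt payment of 155.7324 at 5.6554 years:
d₁ = [ln(V₀/D) + (r + σ²/2)T] / (σ√T)
   = [ln(272.0377/155.7324) + (0.0576 + 0.5·0.2999²)·5.6554] / (0.2999·√5.6554)
   = [0.557802 + 0.580074] / 0.713195 = 1.595463
d₂ = d₁ − σ√T = 1.595463 − 0.713195 = 0.882268
N(d₁) = 0.944696,  N(d₂) = 0.811184,  e^(−rT) = 0.721985
E₀ = V₀·N(d₁) − D·e^(−rT)·N(d₂)
   = 272.0377·0.944696 − 155.7324·0.721985·0.811184 = 165.786169
B₀ = V₀ − E₀ = 272.0377 − 165.786169 = 106.251531

B0=106.2515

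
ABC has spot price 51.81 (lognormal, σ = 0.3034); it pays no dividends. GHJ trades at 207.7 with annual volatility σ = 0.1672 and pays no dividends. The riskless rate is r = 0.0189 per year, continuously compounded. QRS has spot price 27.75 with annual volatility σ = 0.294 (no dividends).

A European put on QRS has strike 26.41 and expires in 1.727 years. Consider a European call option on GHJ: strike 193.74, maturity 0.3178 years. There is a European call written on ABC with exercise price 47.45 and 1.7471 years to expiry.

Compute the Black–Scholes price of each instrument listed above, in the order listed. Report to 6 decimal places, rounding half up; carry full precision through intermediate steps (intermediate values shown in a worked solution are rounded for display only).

price(QRS put K=26.41) = 3.079882
price(GHJ call K=193.74) = 17.377199
price(ABC call K=47.45) = 11.060580

[QRS put K=26.41]
σ√T = 0.294·√1.727 = 0.386361
d₁ = (ln(S/K) + (r+σ²/2)T) / (σ√T) = (ln(27.75/26.41) + (0.0189+0.294²/2)·1.727) / 0.386361 = (0.049493 + 0.107278) / 0.386361 = 0.405763
d₂ = d₁ − σ√T = 0.405763 − 0.386361 = 0.019401
e^{−rT} = 0.967887
N(−d₁) = 0.342459,  N(−d₂) = 0.492260
price = K·e^{−rT}·N(−d₂) − S·N(−d₁) = 12.583106 − 9.503225 = 3.079882
[GHJ call K=193.74]
σ√T = 0.1672·√0.3178 = 0.094257
d₁ = (ln(S/K) + (r+σ²/2)T) / (σ√T) = (ln(207.7/193.74) + (0.0189+0.1672²/2)·0.3178) / 0.094257 = (0.069578 + 0.010449) / 0.094257 = 0.849023
d₂ = d₁ − σ√T = 0.849023 − 0.094257 = 0.754766
e^{−rT} = 0.994012
N(d₁) = 0.802066,  N(d₂) = 0.774805
price = S·N(d₁) − K·e^{−rT}·N(d₂) = 166.589052 − 149.211853 = 17.377199
[ABC call K=47.45]
σ√T = 0.3034·√1.7471 = 0.401028
d₁ = (ln(S/K) + (r+σ²/2)T) / (σ√T) = (ln(51.81/47.45) + (0.0189+0.3034²/2)·1.7471) / 0.401028 = (0.087907 + 0.113432) / 0.401028 = 0.502056
d₂ = d₁ − σ√T = 0.502056 − 0.401028 = 0.101028
e^{−rT} = 0.967519
N(d₁) = 0.692186,  N(d₂) = 0.540236
price = S·N(d₁) − K·e^{−rT}·N(d₂) = 35.862157 − 24.801577 = 11.060580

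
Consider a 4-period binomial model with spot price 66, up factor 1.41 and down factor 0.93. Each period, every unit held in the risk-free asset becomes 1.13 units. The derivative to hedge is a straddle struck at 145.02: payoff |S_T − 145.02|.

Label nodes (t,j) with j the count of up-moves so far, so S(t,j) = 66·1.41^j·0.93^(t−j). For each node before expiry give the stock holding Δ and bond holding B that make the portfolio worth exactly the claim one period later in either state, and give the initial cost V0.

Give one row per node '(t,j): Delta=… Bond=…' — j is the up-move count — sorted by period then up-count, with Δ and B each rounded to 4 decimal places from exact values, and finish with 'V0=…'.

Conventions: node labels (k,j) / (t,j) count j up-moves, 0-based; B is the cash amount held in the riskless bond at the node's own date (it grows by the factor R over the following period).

(0,0): Delta=-0.3595 Bond=56.5498
(1,0): Delta=-0.7504 Bond=87.8981
(1,1): Delta=0.0015 Bond=30.3056
(2,0): Delta=-1.0000 Bond=113.5719
(2,1): Delta=-0.5199 Bond=79.3789
(2,2): Delta=0.4831 Bond=-28.9416
(3,0): Delta=-1.0000 Bond=128.3363
(3,1): Delta=-1.0000 Bond=128.3363
(3,2): Delta=-0.0767 Bond=35.6048
(3,3): Delta=1.0000 Bond=-128.3363
V0=32.8254

Since d<R<u, set p* = (R−d)/(u−d) = 0.4167; price each node as the discounted p*-expectation of its children.
Payoffs at expiry: V(4,0)=95.6486, V(4,1)=70.1665, V(4,2)=31.5325, V(4,3)=27.0417, V(4,4)=115.8477
  t=3,j=0: stock 53.0876 → up 74.8535 (V=70.1665), down 49.3714 (V=95.6486). Price 75.2487; hedge Δ=-1.0000, bond B=128.3363.
  t=3,j=1: stock 80.4876 → up 113.4875 (V=31.5325), down 74.8535 (V=70.1665). Price 47.8487; hedge Δ=-1.0000, bond B=128.3363.
  t=3,j=2: stock 122.0296 → up 172.0617 (V=27.0417), down 113.4875 (V=31.5325). Price 26.2490; hedge Δ=-0.0767, bond B=35.6048.
  t=3,j=3: stock 185.0126 → up 260.8677 (V=115.8477), down 172.0617 (V=27.0417). Price 56.6763; hedge Δ=1.0000, bond B=-128.3363.
  t=2,j=0: stock 57.0834 → up 80.4876 (V=47.8487), down 53.0876 (V=75.2487). Price 56.4885; hedge Δ=-1.0000, bond B=113.5719.
  t=2,j=1: stock 86.5458 → up 122.0296 (V=26.2490), down 80.4876 (V=47.8487). Price 34.3795; hedge Δ=-0.5199, bond B=79.3789.
  t=2,j=2: stock 131.2146 → up 185.0126 (V=56.6763), down 122.0296 (V=26.2490). Price 34.4487; hedge Δ=0.4831, bond B=-28.9416.
  t=1,j=0: stock 61.3800 → up 86.5458 (V=34.3795), down 57.0834 (V=56.4885). Price 41.8375; hedge Δ=-0.7504, bond B=87.8981.
  t=1,j=1: stock 93.0600 → up 131.2146 (V=34.4487), down 86.5458 (V=34.3795). Price 30.4498; hedge Δ=0.0015, bond B=30.3056.
  t=0,j=0: stock 66.0000 → up 93.0600 (V=30.4498), down 61.3800 (V=41.8375). Price 32.8254; hedge Δ=-0.3595, bond B=56.5498.
Check: Δ(0,0)·S0 + B(0,0) = 32.8254 = V0.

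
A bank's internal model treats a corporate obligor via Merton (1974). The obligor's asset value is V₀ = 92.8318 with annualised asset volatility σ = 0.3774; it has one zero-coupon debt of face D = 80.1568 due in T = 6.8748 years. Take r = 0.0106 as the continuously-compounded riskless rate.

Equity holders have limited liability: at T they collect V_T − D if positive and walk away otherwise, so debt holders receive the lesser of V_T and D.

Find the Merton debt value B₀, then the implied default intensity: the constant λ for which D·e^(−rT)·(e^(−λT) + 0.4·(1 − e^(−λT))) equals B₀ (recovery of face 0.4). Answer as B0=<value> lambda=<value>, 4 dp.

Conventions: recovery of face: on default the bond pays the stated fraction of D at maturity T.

B0=51.2303 lambda=0.1070

Equity is a call on the firm's assets struck at D = 80.1568:
d₁ = [ln(V₀/D) + (r + σ²/2)T] / (σ√T)
   = [ln(92.8318/80.1568) + (0.0106 + 0.5·0.3774²)·6.8748] / (0.3774·√6.8748)
   = [0.146805 + 0.562464] / 0.989537 = 0.716769
d₂ = d₁ − σ√T = 0.716769 − 0.989537 = -0.272768
N(d₁) = 0.763242,  N(d₂) = 0.392516,  e^(−rT) = 0.929719
E₀ = V₀·N(d₁) − D·e^(−rT)·N(d₂)
   = 92.8318·0.763242 − 80.1568·0.929719·0.392516 = 41.601520
B₀ = V₀ − E₀ = 92.8318 − 41.601520 = 51.230280
e^(−λT) = (B₀·e^(rT)/D − 0.4)/(1 − 0.4) = (51.2303·1.075594/80.1568 − 0.4)/0.6 = 0.47906672
λ = −ln(0.47906672)/6.8748 = 0.107045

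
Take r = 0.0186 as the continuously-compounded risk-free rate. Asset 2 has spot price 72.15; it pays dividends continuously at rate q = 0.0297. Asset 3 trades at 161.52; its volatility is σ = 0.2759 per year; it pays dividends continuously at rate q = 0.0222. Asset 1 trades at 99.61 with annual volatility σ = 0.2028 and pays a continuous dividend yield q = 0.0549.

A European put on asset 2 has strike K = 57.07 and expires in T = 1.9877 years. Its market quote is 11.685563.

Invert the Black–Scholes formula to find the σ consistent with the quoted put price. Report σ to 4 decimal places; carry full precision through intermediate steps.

At σ = 0.5168 the Black–Scholes value reproduces the quote:
σ√T = 0.5168·√1.9877 = 0.728615
d₁ = (ln(S/K) + (r−q+σ²/2)T) / (σ√T) = (ln(72.15/57.07) + (0.0186−0.0297+0.5168²/2)·1.9877) / 0.728615 = (0.234469 + 0.243376) / 0.728615 = 0.655827
d₂ = d₁ − σ√T = 0.655827 − 0.728615 = -0.072788
e^{−rT} = 0.963704
e^{−qT} = 0.942674
N(−d₁) = 0.255968,  N(−d₂) = 0.529013
V = K·e^{−rT}·N(−d₂) − S·e^{−qT}·N(−d₁) = 29.094943 − 17.409380 = 11.685563 (equal to the quote); since ∂V/∂σ > 0 for all σ, the implied volatility is unique

sigma = 0.5168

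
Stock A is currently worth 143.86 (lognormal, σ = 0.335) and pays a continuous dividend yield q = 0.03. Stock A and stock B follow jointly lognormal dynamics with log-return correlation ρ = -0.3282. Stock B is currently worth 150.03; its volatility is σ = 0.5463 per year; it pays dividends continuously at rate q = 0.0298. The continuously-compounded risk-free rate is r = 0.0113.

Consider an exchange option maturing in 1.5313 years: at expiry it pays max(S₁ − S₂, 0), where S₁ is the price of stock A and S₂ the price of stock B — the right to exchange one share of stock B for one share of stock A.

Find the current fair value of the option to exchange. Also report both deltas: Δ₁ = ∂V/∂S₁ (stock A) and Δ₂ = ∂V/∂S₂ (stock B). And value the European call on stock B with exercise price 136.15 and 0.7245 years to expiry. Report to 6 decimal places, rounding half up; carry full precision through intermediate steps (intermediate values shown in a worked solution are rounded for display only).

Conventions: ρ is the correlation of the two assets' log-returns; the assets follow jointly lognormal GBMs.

σ_eff = √(σ₁² + σ₂² − 2ρσ₁σ₂) = √(0.335² + 0.5463² − 2·-0.3282·0.335·0.5463) = 0.728558
d₁ = (ln(S₁/S₂) + (q₂ − q₁ + σ_eff²/2)T) / (σ_eff√T) = (ln(143.86/150.03) + (0.0298 − 0.03 + 0.265398)·1.5313) / 0.901559 = 0.403860
d₂ = d₁ − σ_eff√T = 0.403860 − 0.901559 = -0.497699
N(d₁) = 0.656842,  N(d₂) = 0.309348
V = S₁·e^{−q₁T}·N(d₁) − S₂·e^{−q₂T}·N(d₂) = 90.250579 − 44.341189 = 45.909390
Δ₁ = e^{−q₁T}·N(d₁) = 0.627350;  Δ₂ = −e^{−q₂T}·N(d₂) = -0.295549
[vanilla: stock B call K=136.15]
σ√T = 0.5463·√0.7245 = 0.464997
d₁ = (ln(S/K) + (r−q+σ²/2)T) / (σ√T) = (ln(150.03/136.15) + (0.0113−0.0298+0.5463²/2)·0.7245) / 0.464997 = (0.097078 + 0.094708) / 0.464997 = 0.412446
d₂ = d₁ − σ√T = 0.412446 − 0.464997 = -0.052552
e^{−rT} = 0.991847
e^{−qT} = 0.978641
N(d₁) = 0.659994,  N(d₂) = 0.479045
price = S·e^{−qT}·N(d₁) − K·e^{−rT}·N(d₂) = 96.903918 − 64.690130 = 32.213787

exchange price = 45.909390
Δ1 = 0.627350
Δ2 = -0.295549
price(stock B call K=136.15) = 32.213787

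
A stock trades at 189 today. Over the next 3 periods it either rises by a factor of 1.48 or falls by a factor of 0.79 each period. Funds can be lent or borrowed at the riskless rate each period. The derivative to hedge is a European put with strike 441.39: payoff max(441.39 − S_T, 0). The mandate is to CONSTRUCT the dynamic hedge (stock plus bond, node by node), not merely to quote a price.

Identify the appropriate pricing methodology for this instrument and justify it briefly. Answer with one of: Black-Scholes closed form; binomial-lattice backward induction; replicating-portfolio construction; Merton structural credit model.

Key observation: the deliverable is the dynamic trading strategy on the 3-step tree (spot 189, moves 1.48 and 0.79), so the valuation must go through the node-by-node replicating-portfolio solve.

framework: replicating-portfolio construction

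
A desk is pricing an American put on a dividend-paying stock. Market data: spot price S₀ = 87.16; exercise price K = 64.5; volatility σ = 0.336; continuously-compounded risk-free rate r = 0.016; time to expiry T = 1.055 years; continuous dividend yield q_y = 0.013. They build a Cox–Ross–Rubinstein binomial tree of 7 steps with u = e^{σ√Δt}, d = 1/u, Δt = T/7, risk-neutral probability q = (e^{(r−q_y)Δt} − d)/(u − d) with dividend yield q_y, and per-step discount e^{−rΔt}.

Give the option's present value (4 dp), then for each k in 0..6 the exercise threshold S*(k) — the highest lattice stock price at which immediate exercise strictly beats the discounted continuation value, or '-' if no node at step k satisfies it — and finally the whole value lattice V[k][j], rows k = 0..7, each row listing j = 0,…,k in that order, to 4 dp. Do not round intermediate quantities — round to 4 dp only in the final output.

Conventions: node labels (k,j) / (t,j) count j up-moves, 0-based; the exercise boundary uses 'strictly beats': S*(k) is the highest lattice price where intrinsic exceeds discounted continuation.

Δt=0.15071, u=1.13933, d=0.87771, q=0.46916, disc=e^(-rΔt)=0.99759
k=7 terminal: V=max(K-S,0) → 29.5243 19.0989 5.5659 0.0000 0.0000 0.0000 0.0000 0.0000
k=6: j=0 S=39.8489 intr=24.6511 cont=24.5737 V=24.6511[EX]; j=1 S=51.7269 intr=12.7731 cont=12.7190 V=12.7731[EX]; j=2 S=67.1455 intr=0.0000 cont=2.9474 V=2.9474[hold]; j=3 S=87.1600 intr=0.0000 cont=0.0000 V=0.0000[hold]; j=4 S=113.1403 intr=0.0000 cont=0.0000 V=0.0000[hold]; j=5 S=146.8648 intr=0.0000 cont=0.0000 V=0.0000[hold]; j=6 S=190.6417 intr=0.0000 cont=0.0000 V=0.0000[hold]  S*(6)=51.7269
k=5: j=0 S=45.4011 intr=19.0989 cont=19.0324 V=19.0989[EX]; j=1 S=58.9341 intr=5.5659 cont=8.1436 V=8.1436[hold]; j=2 S=76.5010 intr=0.0000 cont=1.5608 V=1.5608[hold]; j=3 S=99.3041 intr=0.0000 cont=0.0000 V=0.0000[hold]; j=4 S=128.9043 intr=0.0000 cont=0.0000 V=0.0000[hold]; j=5 S=167.3277 intr=0.0000 cont=0.0000 V=0.0000[hold]  S*(5)=45.4011
k=4: j=0 S=51.7269 intr=12.7731 cont=13.9254 V=13.9254[hold]; j=1 S=67.1455 intr=0.0000 cont=5.0430 V=5.0430[hold]; j=2 S=87.1600 intr=0.0000 cont=0.8266 V=0.8266[hold]; j=3 S=113.1403 intr=0.0000 cont=0.0000 V=0.0000[hold]; j=4 S=146.8648 intr=0.0000 cont=0.0000 V=0.0000[hold]  S*(4)=-
k=3: j=0 S=58.9341 intr=5.5659 cont=9.7346 V=9.7346[hold]; j=1 S=76.5010 intr=0.0000 cont=3.0574 V=3.0574[hold]; j=2 S=99.3041 intr=0.0000 cont=0.4377 V=0.4377[hold]; j=3 S=128.9043 intr=0.0000 cont=0.0000 V=0.0000[hold]  S*(3)=-
k=2: j=0 S=67.1455 intr=0.0000 cont=6.5860 V=6.5860[hold]; j=1 S=87.1600 intr=0.0000 cont=1.8239 V=1.8239[hold]; j=2 S=113.1403 intr=0.0000 cont=0.2318 V=0.2318[hold]  S*(2)=-
k=1: j=0 S=76.5010 intr=0.0000 cont=4.3413 V=4.3413[hold]; j=1 S=99.3041 intr=0.0000 cont=1.0744 V=1.0744[hold]  S*(1)=-
k=0: j=0 S=87.1600 intr=0.0000 cont=2.8018 V=2.8018[hold]  S*(0)=-

price = 2.8018
boundary = - - - - - 45.4011 51.7269
tree:
2.8018
4.3413 1.0744
6.5860 1.8239 0.2318
9.7346 3.0574 0.4377 0.0000
13.9254 5.0430 0.8266 0.0000 0.0000
19.0989 8.1436 1.5608 0.0000 0.0000 0.0000
24.6511 12.7731 2.9474 0.0000 0.0000 0.0000 0.0000
29.5243 19.0989 5.5659 0.0000 0.0000 0.0000 0.0000 0.0000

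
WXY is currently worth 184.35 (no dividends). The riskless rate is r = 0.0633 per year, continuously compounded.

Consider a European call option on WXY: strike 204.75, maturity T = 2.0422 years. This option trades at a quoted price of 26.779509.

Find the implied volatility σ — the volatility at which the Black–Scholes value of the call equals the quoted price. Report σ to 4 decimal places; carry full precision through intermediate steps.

sigma = 0.2371

At σ = 0.2371 the Black–Scholes value reproduces the quote:
σ√T = 0.2371·√2.0422 = 0.338829
d₁ = (ln(S/K) + (r+σ²/2)T) / (σ√T) = (ln(184.35/204.75) + (0.0633+0.2371²/2)·2.0422) / 0.338829 = (-0.104954 + 0.186674) / 0.338829 = 0.241184
d₂ = d₁ − σ√T = 0.241184 − 0.338829 = -0.097645
e^{−rT} = 0.878736
N(d₁) = 0.595294,  N(d₂) = 0.461107
V = S·N(d₁) − K·e^{−rT}·N(d₂) = 109.742419 − 82.962910 = 26.779509 (the quoted price), and the Black–Scholes price is strictly increasing in σ, so σ is unique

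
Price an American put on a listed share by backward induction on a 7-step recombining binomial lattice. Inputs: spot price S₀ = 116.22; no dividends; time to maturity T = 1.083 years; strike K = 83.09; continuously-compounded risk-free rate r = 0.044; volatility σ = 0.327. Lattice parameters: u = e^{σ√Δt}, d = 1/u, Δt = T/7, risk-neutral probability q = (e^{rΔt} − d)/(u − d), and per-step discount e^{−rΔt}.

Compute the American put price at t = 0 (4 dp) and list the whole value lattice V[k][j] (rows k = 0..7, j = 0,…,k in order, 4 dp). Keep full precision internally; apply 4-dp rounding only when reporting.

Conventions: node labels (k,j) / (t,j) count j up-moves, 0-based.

price = 2.2412
tree:
2.2412
3.7250 0.7545
6.0729 1.3751 0.1302
9.6632 2.4847 0.2593 0.0000
14.8978 4.4428 0.5163 0.0000 0.0000
21.9982 7.8415 1.0281 0.0000 0.0000 0.0000
29.3715 13.6127 2.0471 0.0000 0.0000 0.0000 0.0000
35.8550 21.9982 4.0763 0.0000 0.0000 0.0000 0.0000 0.0000

Δt=0.15471  u=1.13726  d=0.87931  q=0.49437  discount=0.99322
step 7 (expiry): payoffs max(K−S,0) = 35.8550 21.9982 4.0763 0.0000 0.0000 0.0000 0.0000 0.0000
k=6: (k=6,j=0): S=53.7185, K−S=29.3715, hold=28.8078 ⇒ V=29.3715 exercise | (k=6,j=1): S=69.4773, K−S=13.6127, hold=13.0490 ⇒ V=13.6127 exercise | (k=6,j=2): S=89.8590, K−S=0.0000, hold=2.0471 ⇒ V=2.0471 continue | (k=6,j=3): S=116.2200, K−S=0.0000, hold=0.0000 ⇒ V=0.0000 continue | (k=6,j=4): S=150.3142, K−S=0.0000, hold=0.0000 ⇒ V=0.0000 continue | (k=6,j=5): S=194.4102, K−S=0.0000, hold=0.0000 ⇒ V=0.0000 continue | (k=6,j=6): S=251.4421, K−S=0.0000, hold=0.0000 ⇒ V=0.0000 continue
k=5: (k=5,j=0): S=61.0918, K−S=21.9982, hold=21.4344 ⇒ V=21.9982 exercise | (k=5,j=1): S=79.0137, K−S=4.0763, hold=7.8415 ⇒ V=7.8415 continue | (k=5,j=2): S=102.1930, K−S=0.0000, hold=1.0281 ⇒ V=1.0281 continue | (k=5,j=3): S=132.1723, K−S=0.0000, hold=0.0000 ⇒ V=0.0000 continue | (k=5,j=4): S=170.9462, K−S=0.0000, hold=0.0000 ⇒ V=0.0000 continue | (k=5,j=5): S=221.0948, K−S=0.0000, hold=0.0000 ⇒ V=0.0000 continue
k=4: (k=4,j=0): S=69.4773, K−S=13.6127, hold=14.8978 ⇒ V=14.8978 continue | (k=4,j=1): S=89.8590, K−S=0.0000, hold=4.4428 ⇒ V=4.4428 continue | (k=4,j=2): S=116.2200, K−S=0.0000, hold=0.5163 ⇒ V=0.5163 continue | (k=4,j=3): S=150.3142, K−S=0.0000, hold=0.0000 ⇒ V=0.0000 continue | (k=4,j=4): S=194.4102, K−S=0.0000, hold=0.0000 ⇒ V=0.0000 continue
k=3: (k=3,j=0): S=79.0137, K−S=4.0763, hold=9.6632 ⇒ V=9.6632 continue | (k=3,j=1): S=102.1930, K−S=0.0000, hold=2.4847 ⇒ V=2.4847 continue | (k=3,j=2): S=132.1723, K−S=0.0000, hold=0.2593 ⇒ V=0.2593 continue | (k=3,j=3): S=170.9462, K−S=0.0000, hold=0.0000 ⇒ V=0.0000 continue
k=2: (k=2,j=0): S=89.8590, K−S=0.0000, hold=6.0729 ⇒ V=6.0729 continue | (k=2,j=1): S=116.2200, K−S=0.0000, hold=1.3751 ⇒ V=1.3751 continue | (k=2,j=2): S=150.3142, K−S=0.0000, hold=0.1302 ⇒ V=0.1302 continue
k=1: (k=1,j=0): S=102.1930, K−S=0.0000, hold=3.7250 ⇒ V=3.7250 continue | (k=1,j=1): S=132.1723, K−S=0.0000, hold=0.7545 ⇒ V=0.7545 continue
k=0: (k=0,j=0): S=116.2200, K−S=0.0000, hold=2.2412 ⇒ V=2.2412 continue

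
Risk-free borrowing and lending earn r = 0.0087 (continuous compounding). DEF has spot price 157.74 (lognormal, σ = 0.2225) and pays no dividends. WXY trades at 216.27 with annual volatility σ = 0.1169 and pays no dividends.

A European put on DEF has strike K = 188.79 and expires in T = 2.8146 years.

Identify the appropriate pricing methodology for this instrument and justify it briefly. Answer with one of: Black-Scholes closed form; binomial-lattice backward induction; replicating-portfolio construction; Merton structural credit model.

framework: Black-Scholes closed form

Key observation: everything needed for the exact continuous-time valuation of the European put on DEF (strike 188.79) is given, and no feature rules the closed form out.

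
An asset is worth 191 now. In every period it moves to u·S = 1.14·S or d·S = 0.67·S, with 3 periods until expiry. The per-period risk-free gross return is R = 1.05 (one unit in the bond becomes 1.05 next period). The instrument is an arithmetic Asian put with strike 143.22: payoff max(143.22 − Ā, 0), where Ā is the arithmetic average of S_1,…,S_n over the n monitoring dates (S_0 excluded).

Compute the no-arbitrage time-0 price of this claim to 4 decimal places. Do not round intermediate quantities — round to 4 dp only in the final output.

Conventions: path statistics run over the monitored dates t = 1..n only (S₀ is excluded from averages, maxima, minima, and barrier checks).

Risk-neutral up-probability p* = (R−d)/(u−d) = (1.05−0.67)/(1.14−0.67) = 0.8085; the claim prices as the p*-weighted sum of path payoffs discounted by R^3.
Enumerate all 2^3 = 8 price paths (U = up ×1.14, D = down ×0.67); each path with k up-moves has probability p*^k·(1−p*)^(3−k).
DDD: Ā=90.3852, payoff=52.8348, prob=0.007022
UDD: Ā=153.7898, payoff=0.0000, prob=0.029647
DUD: Ā=123.8664, payoff=19.3536, prob=0.029647
UUD: Ā=210.7578, payoff=0.0000, prob=0.125175
DDU: Ā=103.8178, payoff=39.4022, prob=0.029647
UDU: Ā=176.6452, payoff=0.0000, prob=0.125175
DUU: Ā=146.7219, payoff=0.0000, prob=0.125175
UUU: Ā=249.6462, payoff=0.0000, prob=0.528515
Price = Σ prob·payoff / R^3 = 2.112893 / 1.157625 = 1.8252

price = 1.8252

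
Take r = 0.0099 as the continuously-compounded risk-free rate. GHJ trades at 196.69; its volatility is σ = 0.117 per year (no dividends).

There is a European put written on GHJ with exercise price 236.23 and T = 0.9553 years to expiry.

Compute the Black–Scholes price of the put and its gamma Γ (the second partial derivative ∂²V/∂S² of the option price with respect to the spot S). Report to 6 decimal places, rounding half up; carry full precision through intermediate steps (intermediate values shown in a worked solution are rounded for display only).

price = 38.003810
Γ = 0.006092

σ√T = 0.117·√0.9553 = 0.114355
d₁ = (ln(S/K) + (r+σ²/2)T) / (σ√T) = (ln(196.69/236.23) + (0.0099+0.117²/2)·0.9553) / 0.114355 = (-0.183177 + 0.015996) / 0.114355 = -1.461945
d₂ = d₁ − σ√T = -1.461945 − 0.114355 = -1.576301
e^{−rT} = 0.990587
N(−d₁) = 0.928122,  N(−d₂) = 0.942522
Put price V = K·e^{−rT}·N(−d₂) − S·N(−d₁) = 220.556111 − 182.552301 = 38.003810
φ(d₁) = (1/√(2π))·e^{−d₁²/2} = 0.137027
Γ = φ(d₁) / (S·σ·√T) = 0.006092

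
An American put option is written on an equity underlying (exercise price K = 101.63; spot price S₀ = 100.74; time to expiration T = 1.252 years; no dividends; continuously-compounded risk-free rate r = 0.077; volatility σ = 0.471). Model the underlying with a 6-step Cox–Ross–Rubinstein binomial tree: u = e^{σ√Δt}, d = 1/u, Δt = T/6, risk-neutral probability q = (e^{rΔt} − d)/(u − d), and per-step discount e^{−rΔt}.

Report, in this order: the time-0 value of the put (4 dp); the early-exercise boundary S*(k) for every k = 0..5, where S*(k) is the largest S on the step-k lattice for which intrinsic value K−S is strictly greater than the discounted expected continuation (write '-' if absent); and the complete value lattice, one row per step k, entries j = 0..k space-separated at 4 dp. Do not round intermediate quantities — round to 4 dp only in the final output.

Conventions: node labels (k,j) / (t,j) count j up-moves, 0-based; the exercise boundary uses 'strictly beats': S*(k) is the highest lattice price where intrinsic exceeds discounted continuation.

price = 16.9715
boundary = - - 65.5122 52.8302 65.5122 81.2386
tree:
16.9715
25.2447 8.7115
36.1178 14.4873 2.8399
48.7998 23.3818 5.4810 0.1167
59.0267 36.1178 10.5741 0.2297 0.0000
67.2740 48.7998 20.3914 0.4521 0.0000 0.0000
73.9247 59.0267 36.1178 0.8900 0.0000 0.0000 0.0000

params: Δt=0.20867 u=1.24005 d=0.80642 q=0.48377 e^(-rΔt)=0.98406
t_6 payoffs: 73.9247 59.0267 36.1178 0.8900 0.0000 0.0000 0.0000
t_5: node(5,0) S=34.3560 payoff=67.2740 vs cont=65.6541 → 67.2740 [stop]  node(5,1) S=52.8302 payoff=48.7998 vs cont=47.1799 → 48.7998 [stop]  node(5,2) S=81.2386 payoff=20.3914 vs cont=18.7716 → 20.3914 [stop]  node(5,3) S=124.9228 payoff=0.0000 vs cont=0.4521 → 0.4521 [wait]  node(5,4) S=192.0973 payoff=0.0000 vs cont=0.0000 → 0.0000 [wait]  node(5,5) S=295.3934 payoff=0.0000 vs cont=0.0000 → 0.0000 [wait]  ⇒ S*(5)=81.2386
t_4: node(4,0) S=42.6033 payoff=59.0267 vs cont=57.4069 → 59.0267 [stop]  node(4,1) S=65.5122 payoff=36.1178 vs cont=34.4979 → 36.1178 [stop]  node(4,2) S=100.7400 payoff=0.8900 vs cont=10.5741 → 10.5741 [wait]  node(4,3) S=154.9107 payoff=0.0000 vs cont=0.2297 → 0.2297 [wait]  node(4,4) S=238.2106 payoff=0.0000 vs cont=0.0000 → 0.0000 [wait]  ⇒ S*(4)=65.5122
t_3: node(3,0) S=52.8302 payoff=48.7998 vs cont=47.1799 → 48.7998 [stop]  node(3,1) S=81.2386 payoff=20.3914 vs cont=23.3818 → 23.3818 [wait]  node(3,2) S=124.9228 payoff=0.0000 vs cont=5.4810 → 5.4810 [wait]  node(3,3) S=192.0973 payoff=0.0000 vs cont=0.1167 → 0.1167 [wait]  ⇒ S*(3)=52.8302
t_2: node(2,0) S=65.5122 payoff=36.1178 vs cont=35.9215 → 36.1178 [stop]  node(2,1) S=100.7400 payoff=0.8900 vs cont=14.4873 → 14.4873 [wait]  node(2,2) S=154.9107 payoff=0.0000 vs cont=2.8399 → 2.8399 [wait]  ⇒ S*(2)=65.5122
t_1: node(1,0) S=81.2386 payoff=20.3914 vs cont=25.2447 → 25.2447 [wait]  node(1,1) S=124.9228 payoff=0.0000 vs cont=8.7115 → 8.7115 [wait]  ⇒ S*(1)=-
t_0: node(0,0) S=100.7400 payoff=0.8900 vs cont=16.9715 → 16.9715 [wait]  ⇒ S*(0)=-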